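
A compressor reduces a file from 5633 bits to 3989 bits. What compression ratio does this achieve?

Compression ratio = Original / Compressed
= 5633 / 3989 = 1.41:1


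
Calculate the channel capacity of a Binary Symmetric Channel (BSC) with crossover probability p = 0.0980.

For BSC with error probability p:
C = 1 - H(p) where H(p) is binary entropy
H(0.0980) = -0.0980 × log₂(0.0980) - 0.9020 × log₂(0.9020)
H(p) = 0.4626
C = 1 - 0.4626 = 0.5374 bits/use


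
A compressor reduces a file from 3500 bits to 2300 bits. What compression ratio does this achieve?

Compression ratio = Original / Compressed
= 3500 / 2300 = 1.52:1


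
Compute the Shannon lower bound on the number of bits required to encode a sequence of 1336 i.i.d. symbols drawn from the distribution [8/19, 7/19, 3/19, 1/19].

Entropy H = 1.7002 bits/symbol
Minimum bits = H × n = 1.7002 × 1336
= 2271.50 bits


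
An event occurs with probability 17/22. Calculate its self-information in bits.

Information content I(x) = -log₂(p(x))
I = -log₂(17/22) = -log₂(0.7727)
I = 0.3720 bits


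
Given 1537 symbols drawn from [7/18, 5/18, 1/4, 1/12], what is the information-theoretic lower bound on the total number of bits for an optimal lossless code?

Entropy H = 1.8420 bits/symbol
Minimum bits = H × n = 1.8420 × 1537
= 2831.10 bits


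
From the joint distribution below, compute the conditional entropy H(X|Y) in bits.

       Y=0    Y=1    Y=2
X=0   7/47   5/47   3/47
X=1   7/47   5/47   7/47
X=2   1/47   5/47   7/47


H(X|Y) = Σ_y p(y) H(X|Y=y)
  p(Y=0) = 15/47, H(X|Y=0) = 1.2867
  p(Y=1) = 15/47, H(X|Y=1) = 1.5850
  p(Y=2) = 17/47, H(X|Y=2) = 1.4958
H(X|Y) = 0.3191×1.2867 + 0.3191×1.5850 + 0.3617×1.4958 = 1.4575 bits


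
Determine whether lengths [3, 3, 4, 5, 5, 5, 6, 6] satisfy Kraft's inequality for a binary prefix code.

Kraft inequality: Σ 2^(-l_i) ≤ 1 for prefix-free code
Calculating: 2^(-3) + 2^(-3) + 2^(-4) + 2^(-5) + 2^(-5) + 2^(-5) + 2^(-6) + 2^(-6)
= 0.125 + 0.125 + 0.0625 + 0.03125 + 0.03125 + 0.03125 + 0.015625 + 0.015625
= 0.4375
Since 0.4375 ≤ 1, prefix-free code exists


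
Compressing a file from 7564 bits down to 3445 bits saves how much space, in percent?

Space savings = (1 - Compressed/Original) × 100%
= (1 - 3445/7564) × 100%
= 54.46%


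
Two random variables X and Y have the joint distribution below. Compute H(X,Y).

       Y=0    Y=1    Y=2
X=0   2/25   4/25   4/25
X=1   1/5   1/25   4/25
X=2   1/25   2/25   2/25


H(X,Y) = -Σ p(x,y) log₂ p(x,y)
  p(0,0)=2/25: -0.0800 × log₂(0.0800) = 0.2915
  p(0,1)=4/25: -0.1600 × log₂(0.1600) = 0.4230
  p(0,2)=4/25: -0.1600 × log₂(0.1600) = 0.4230
  p(1,0)=1/5: -0.2000 × log₂(0.2000) = 0.4644
  p(1,1)=1/25: -0.0400 × log₂(0.0400) = 0.1858
  p(1,2)=4/25: -0.1600 × log₂(0.1600) = 0.4230
  p(2,0)=1/25: -0.0400 × log₂(0.0400) = 0.1858
  p(2,1)=2/25: -0.0800 × log₂(0.0800) = 0.2915
  p(2,2)=2/25: -0.0800 × log₂(0.0800) = 0.2915
H(X,Y) = 2.9795 bits


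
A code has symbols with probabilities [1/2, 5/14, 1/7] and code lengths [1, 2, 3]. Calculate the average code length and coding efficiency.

Average length L = Σ p_i × l_i = 1.6429 bits
Entropy H = 1.4316 bits
Efficiency η = H/L × 100% = 87.14%


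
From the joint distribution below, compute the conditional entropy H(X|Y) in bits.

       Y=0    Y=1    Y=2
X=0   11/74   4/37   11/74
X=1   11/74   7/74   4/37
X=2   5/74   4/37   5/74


H(X|Y) = Σ_y p(y) H(X|Y=y)
  p(Y=0) = 27/74, H(X|Y=0) = 1.5061
  p(Y=1) = 23/74, H(X|Y=1) = 1.5822
  p(Y=2) = 12/37, H(X|Y=2) = 1.5157
H(X|Y) = 0.3649×1.5061 + 0.3108×1.5822 + 0.3243×1.5157 = 1.5329 bits


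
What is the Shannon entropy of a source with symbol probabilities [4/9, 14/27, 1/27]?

H(X) = -Σ p(x) log₂ p(x)
  -4/9 × log₂(4/9) = 0.5200
  -14/27 × log₂(14/27) = 0.4913
  -1/27 × log₂(1/27) = 0.1761
H(X) = 1.1874 bits


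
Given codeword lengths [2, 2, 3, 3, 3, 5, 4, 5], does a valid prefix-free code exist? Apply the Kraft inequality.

Kraft inequality: Σ 2^(-l_i) ≤ 1 for prefix-free code
Calculating: 2^(-2) + 2^(-2) + 2^(-3) + 2^(-3) + 2^(-3) + 2^(-5) + 2^(-4) + 2^(-5)
= 0.25 + 0.25 + 0.125 + 0.125 + 0.125 + 0.03125 + 0.0625 + 0.03125
= 1.0000
Since 1.0000 ≤ 1, prefix-free code exists


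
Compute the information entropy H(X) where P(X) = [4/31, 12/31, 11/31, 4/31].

H(X) = -Σ p(x) log₂ p(x)
  -4/31 × log₂(4/31) = 0.3812
  -12/31 × log₂(12/31) = 0.5300
  -11/31 × log₂(11/31) = 0.5304
  -4/31 × log₂(4/31) = 0.3812
H(X) = 1.8228 bits


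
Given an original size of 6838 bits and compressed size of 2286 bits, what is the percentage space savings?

Space savings = (1 - Compressed/Original) × 100%
= (1 - 2286/6838) × 100%
= 66.57%


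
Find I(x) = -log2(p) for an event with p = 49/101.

Information content I(x) = -log₂(p(x))
I = -log₂(49/101) = -log₂(0.4851)
I = 1.0435 bits


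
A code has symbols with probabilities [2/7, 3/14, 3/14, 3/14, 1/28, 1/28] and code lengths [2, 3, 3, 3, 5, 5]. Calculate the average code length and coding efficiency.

Average length L = Σ p_i × l_i = 2.8571 bits
Entropy H = 2.2885 bits
Efficiency η = H/L × 100% = 80.10%


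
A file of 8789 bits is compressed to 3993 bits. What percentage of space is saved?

Space savings = (1 - Compressed/Original) × 100%
= (1 - 3993/8789) × 100%
= 54.57%


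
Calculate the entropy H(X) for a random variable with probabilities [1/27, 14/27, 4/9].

H(X) = -Σ p(x) log₂ p(x)
  -1/27 × log₂(1/27) = 0.1761
  -14/27 × log₂(14/27) = 0.4913
  -4/9 × log₂(4/9) = 0.5200
H(X) = 1.1874 bits


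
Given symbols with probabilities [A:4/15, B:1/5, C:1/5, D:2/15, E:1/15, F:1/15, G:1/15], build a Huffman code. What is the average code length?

Huffman tree construction:
Combine smallest probabilities repeatedly
Resulting codes:
  A: 10 (length 2)
  B: 111 (length 3)
  C: 00 (length 2)
  D: 011 (length 3)
  E: 1100 (length 4)
  F: 1101 (length 4)
  G: 010 (length 3)
Average length = Σ p(s) × length(s) = 2.6667 bits


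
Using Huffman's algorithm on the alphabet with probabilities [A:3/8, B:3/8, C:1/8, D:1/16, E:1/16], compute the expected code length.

Huffman tree construction:
Combine smallest probabilities repeatedly
Resulting codes:
  A: 11 (length 2)
  B: 0 (length 1)
  C: 100 (length 3)
  D: 1010 (length 4)
  E: 1011 (length 4)
Average length = Σ p(s) × length(s) = 2.0000 bits


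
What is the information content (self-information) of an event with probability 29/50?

Information content I(x) = -log₂(p(x))
I = -log₂(29/50) = -log₂(0.5800)
I = 0.7859 bits


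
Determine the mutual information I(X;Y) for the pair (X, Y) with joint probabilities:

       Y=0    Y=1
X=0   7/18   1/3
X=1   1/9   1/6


H(X) = 0.8524, H(Y) = 1.0000, H(X,Y) = 1.8413
I(X;Y) = H(X) + H(Y) - H(X,Y) = 0.0112 bits


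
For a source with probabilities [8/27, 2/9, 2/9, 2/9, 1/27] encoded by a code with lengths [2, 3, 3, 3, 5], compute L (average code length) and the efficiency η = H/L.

Average length L = Σ p_i × l_i = 2.7778 bits
Entropy H = 2.1427 bits
Efficiency η = H/L × 100% = 77.14%


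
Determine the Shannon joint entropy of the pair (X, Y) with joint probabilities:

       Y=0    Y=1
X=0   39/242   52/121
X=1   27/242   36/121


H(X,Y) = -Σ p(x,y) log₂ p(x,y)
  p(0,0)=39/242: -0.1612 × log₂(0.1612) = 0.4244
  p(0,1)=52/121: -0.4298 × log₂(0.4298) = 0.5236
  p(1,0)=27/242: -0.1116 × log₂(0.1116) = 0.3530
  p(1,1)=36/121: -0.2975 × log₂(0.2975) = 0.5203
H(X,Y) = 1.8214 bits


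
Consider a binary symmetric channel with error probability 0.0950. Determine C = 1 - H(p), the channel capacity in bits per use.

For BSC with error probability p:
C = 1 - H(p) where H(p) is binary entropy
H(0.0950) = -0.0950 × log₂(0.0950) - 0.9050 × log₂(0.9050)
H(p) = 0.4529
C = 1 - 0.4529 = 0.5471 bits/use


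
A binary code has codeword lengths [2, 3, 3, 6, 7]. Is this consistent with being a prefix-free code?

Kraft inequality: Σ 2^(-l_i) ≤ 1 for prefix-free code
Calculating: 2^(-2) + 2^(-3) + 2^(-3) + 2^(-6) + 2^(-7)
= 0.25 + 0.125 + 0.125 + 0.015625 + 0.0078125
= 0.5234
Since 0.5234 ≤ 1, prefix-free code exists


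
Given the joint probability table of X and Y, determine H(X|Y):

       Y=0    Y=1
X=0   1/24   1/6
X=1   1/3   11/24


H(X|Y) = Σ_y p(y) H(X|Y=y)
  p(Y=0) = 3/8, H(X|Y=0) = 0.5033
  p(Y=1) = 5/8, H(X|Y=1) = 0.8366
H(X|Y) = 0.3750×0.5033 + 0.6250×0.8366 = 0.7116 bits


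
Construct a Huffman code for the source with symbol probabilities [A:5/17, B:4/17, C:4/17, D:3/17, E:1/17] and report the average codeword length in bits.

Huffman tree construction:
Combine smallest probabilities repeatedly
Resulting codes:
  A: 11 (length 2)
  B: 00 (length 2)
  C: 01 (length 2)
  D: 101 (length 3)
  E: 100 (length 3)
Average length = Σ p(s) × length(s) = 2.2353 bits


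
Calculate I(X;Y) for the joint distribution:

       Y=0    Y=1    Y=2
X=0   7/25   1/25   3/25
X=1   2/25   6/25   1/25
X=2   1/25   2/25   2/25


H(X) = 1.5161, H(Y) = 1.5535, H(X,Y) = 2.8072
I(X;Y) = H(X) + H(Y) - H(X,Y) = 0.2625 bits


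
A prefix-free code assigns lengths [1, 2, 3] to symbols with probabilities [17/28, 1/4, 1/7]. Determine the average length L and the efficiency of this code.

Average length L = Σ p_i × l_i = 1.5357 bits
Entropy H = 1.3381 bits
Efficiency η = H/L × 100% = 87.13%


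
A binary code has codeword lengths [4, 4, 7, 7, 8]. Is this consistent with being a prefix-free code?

Kraft inequality: Σ 2^(-l_i) ≤ 1 for prefix-free code
Calculating: 2^(-4) + 2^(-4) + 2^(-7) + 2^(-7) + 2^(-8)
= 0.0625 + 0.0625 + 0.0078125 + 0.0078125 + 0.00390625
= 0.1445
Since 0.1445 ≤ 1, prefix-free code exists


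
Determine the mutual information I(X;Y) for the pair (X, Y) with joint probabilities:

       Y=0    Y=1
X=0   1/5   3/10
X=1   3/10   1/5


H(X) = 1.0000, H(Y) = 1.0000, H(X,Y) = 1.9710
I(X;Y) = H(X) + H(Y) - H(X,Y) = 0.0290 bits


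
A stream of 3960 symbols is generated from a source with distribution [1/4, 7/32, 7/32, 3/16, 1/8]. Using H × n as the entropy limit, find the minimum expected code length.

Entropy H = 2.2871 bits/symbol
Minimum bits = H × n = 2.2871 × 3960
= 9056.92 bits


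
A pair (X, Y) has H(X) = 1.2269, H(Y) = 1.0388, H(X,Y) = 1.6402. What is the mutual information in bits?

I(X;Y) = H(X) + H(Y) - H(X,Y)
I(X;Y) = 1.2269 + 1.0388 - 1.6402 = 0.6255 bits


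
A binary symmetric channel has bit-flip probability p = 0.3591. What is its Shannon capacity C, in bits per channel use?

For BSC with error probability p:
C = 1 - H(p) where H(p) is binary entropy
H(0.3591) = -0.3591 × log₂(0.3591) - 0.6409 × log₂(0.6409)
H(p) = 0.9419
C = 1 - 0.9419 = 0.0581 bits/use


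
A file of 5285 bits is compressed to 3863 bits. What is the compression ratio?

Compression ratio = Original / Compressed
= 5285 / 3863 = 1.37:1


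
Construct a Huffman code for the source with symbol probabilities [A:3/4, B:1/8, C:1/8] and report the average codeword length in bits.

Huffman tree construction:
Combine smallest probabilities repeatedly
Resulting codes:
  A: 1 (length 1)
  B: 00 (length 2)
  C: 01 (length 2)
Average length = Σ p(s) × length(s) = 1.2500 bits


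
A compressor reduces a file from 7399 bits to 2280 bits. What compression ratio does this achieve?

Compression ratio = Original / Compressed
= 7399 / 2280 = 3.25:1


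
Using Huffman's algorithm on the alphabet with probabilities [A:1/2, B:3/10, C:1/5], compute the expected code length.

Huffman tree construction:
Combine smallest probabilities repeatedly
Resulting codes:
  A: 0 (length 1)
  B: 11 (length 2)
  C: 10 (length 2)
Average length = Σ p(s) × length(s) = 1.5000 bits


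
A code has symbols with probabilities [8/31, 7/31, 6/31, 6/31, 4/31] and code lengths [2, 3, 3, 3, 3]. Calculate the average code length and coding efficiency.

Average length L = Σ p_i × l_i = 2.7419 bits
Entropy H = 2.2874 bits
Efficiency η = H/L × 100% = 83.42%


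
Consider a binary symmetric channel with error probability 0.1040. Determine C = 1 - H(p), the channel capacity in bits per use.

For BSC with error probability p:
C = 1 - H(p) where H(p) is binary entropy
H(0.1040) = -0.1040 × log₂(0.1040) - 0.8960 × log₂(0.8960)
H(p) = 0.4815
C = 1 - 0.4815 = 0.5185 bits/use


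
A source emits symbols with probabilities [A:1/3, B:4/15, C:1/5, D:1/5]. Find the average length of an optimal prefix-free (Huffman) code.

Huffman tree construction:
Combine smallest probabilities repeatedly
Resulting codes:
  A: 11 (length 2)
  B: 10 (length 2)
  C: 00 (length 2)
  D: 01 (length 2)
Average length = Σ p(s) × length(s) = 2.0000 bits


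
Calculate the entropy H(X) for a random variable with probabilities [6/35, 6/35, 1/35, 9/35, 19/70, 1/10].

H(X) = -Σ p(x) log₂ p(x)
  -6/35 × log₂(6/35) = 0.4362
  -6/35 × log₂(6/35) = 0.4362
  -1/35 × log₂(1/35) = 0.1466
  -9/35 × log₂(9/35) = 0.5038
  -19/70 × log₂(19/70) = 0.5107
  -1/10 × log₂(1/10) = 0.3322
H(X) = 2.3656 bits


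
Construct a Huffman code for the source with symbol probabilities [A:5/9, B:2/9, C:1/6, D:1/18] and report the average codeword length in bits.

Huffman tree construction:
Combine smallest probabilities repeatedly
Resulting codes:
  A: 1 (length 1)
  B: 00 (length 2)
  C: 011 (length 3)
  D: 010 (length 3)
Average length = Σ p(s) × length(s) = 1.6667 bits


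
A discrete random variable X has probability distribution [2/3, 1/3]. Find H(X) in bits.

H(X) = -Σ p(x) log₂ p(x)
  -2/3 × log₂(2/3) = 0.3900
  -1/3 × log₂(1/3) = 0.5283
H(X) = 0.9183 bits


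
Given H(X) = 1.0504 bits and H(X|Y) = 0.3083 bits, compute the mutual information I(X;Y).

I(X;Y) = H(X) - H(X|Y)
I(X;Y) = 1.0504 - 0.3083 = 0.7421 bits


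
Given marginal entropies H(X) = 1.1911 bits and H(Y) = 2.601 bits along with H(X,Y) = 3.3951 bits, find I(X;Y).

I(X;Y) = H(X) + H(Y) - H(X,Y)
I(X;Y) = 1.1911 + 2.601 - 3.3951 = 0.397 bits


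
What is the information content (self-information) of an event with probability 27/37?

Information content I(x) = -log₂(p(x))
I = -log₂(27/37) = -log₂(0.7297)
I = 0.4546 bits


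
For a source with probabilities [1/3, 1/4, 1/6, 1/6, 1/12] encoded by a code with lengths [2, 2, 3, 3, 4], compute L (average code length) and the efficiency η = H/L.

Average length L = Σ p_i × l_i = 2.5000 bits
Entropy H = 2.1887 bits
Efficiency η = H/L × 100% = 87.55%


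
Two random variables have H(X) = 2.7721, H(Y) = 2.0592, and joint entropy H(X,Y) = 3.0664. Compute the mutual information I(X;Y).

I(X;Y) = H(X) + H(Y) - H(X,Y)
I(X;Y) = 2.7721 + 2.0592 - 3.0664 = 1.7649 bits


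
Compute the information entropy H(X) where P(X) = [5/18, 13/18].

H(X) = -Σ p(x) log₂ p(x)
  -5/18 × log₂(5/18) = 0.5133
  -13/18 × log₂(13/18) = 0.3391
H(X) = 0.8524 bits


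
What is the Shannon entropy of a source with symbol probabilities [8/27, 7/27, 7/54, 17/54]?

H(X) = -Σ p(x) log₂ p(x)
  -8/27 × log₂(8/27) = 0.5200
  -7/27 × log₂(7/27) = 0.5049
  -7/54 × log₂(7/54) = 0.3821
  -17/54 × log₂(17/54) = 0.5249
H(X) = 1.9319 bits


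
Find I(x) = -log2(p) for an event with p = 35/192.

Information content I(x) = -log₂(p(x))
I = -log₂(35/192) = -log₂(0.1823)
I = 2.4557 bits


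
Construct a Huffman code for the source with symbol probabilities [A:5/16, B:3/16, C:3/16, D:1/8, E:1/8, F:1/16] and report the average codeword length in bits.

Huffman tree construction:
Combine smallest probabilities repeatedly
Resulting codes:
  A: 10 (length 2)
  B: 111 (length 3)
  C: 00 (length 2)
  D: 011 (length 3)
  E: 110 (length 3)
  F: 010 (length 3)
Average length = Σ p(s) × length(s) = 2.5000 bits


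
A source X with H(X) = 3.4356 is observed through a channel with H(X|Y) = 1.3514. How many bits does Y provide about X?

I(X;Y) = H(X) - H(X|Y)
I(X;Y) = 3.4356 - 1.3514 = 2.0842 bits


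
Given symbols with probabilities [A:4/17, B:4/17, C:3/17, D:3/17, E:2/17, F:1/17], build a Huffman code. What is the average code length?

Huffman tree construction:
Combine smallest probabilities repeatedly
Resulting codes:
  A: 01 (length 2)
  B: 10 (length 2)
  C: 110 (length 3)
  D: 111 (length 3)
  E: 001 (length 3)
  F: 000 (length 3)
Average length = Σ p(s) × length(s) = 2.5294 bits


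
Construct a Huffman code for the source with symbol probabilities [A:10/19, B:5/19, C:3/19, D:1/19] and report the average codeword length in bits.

Huffman tree construction:
Combine smallest probabilities repeatedly
Resulting codes:
  A: 1 (length 1)
  B: 01 (length 2)
  C: 001 (length 3)
  D: 000 (length 3)
Average length = Σ p(s) × length(s) = 1.6842 bits


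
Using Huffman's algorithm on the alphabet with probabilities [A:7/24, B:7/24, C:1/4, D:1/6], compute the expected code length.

Huffman tree construction:
Combine smallest probabilities repeatedly
Resulting codes:
  A: 10 (length 2)
  B: 11 (length 2)
  C: 01 (length 2)
  D: 00 (length 2)
Average length = Σ p(s) × length(s) = 2.0000 bits


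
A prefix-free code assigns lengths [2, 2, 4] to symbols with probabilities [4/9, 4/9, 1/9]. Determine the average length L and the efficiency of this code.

Average length L = Σ p_i × l_i = 2.2222 bits
Entropy H = 1.3921 bits
Efficiency η = H/L × 100% = 62.65%


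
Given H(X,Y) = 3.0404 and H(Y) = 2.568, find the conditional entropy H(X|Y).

Chain rule: H(X,Y) = H(X|Y) + H(Y)
H(X|Y) = H(X,Y) - H(Y) = 3.0404 - 2.568 = 0.4724 bits


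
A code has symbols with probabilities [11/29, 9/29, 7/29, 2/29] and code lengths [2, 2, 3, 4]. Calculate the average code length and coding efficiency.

Average length L = Σ p_i × l_i = 2.3793 bits
Entropy H = 1.8154 bits
Efficiency η = H/L × 100% = 76.30%


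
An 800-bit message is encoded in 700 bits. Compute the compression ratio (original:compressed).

Compression ratio = Original / Compressed
= 800 / 700 = 1.14:1


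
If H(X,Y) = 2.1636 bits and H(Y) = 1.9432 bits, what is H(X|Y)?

Chain rule: H(X,Y) = H(X|Y) + H(Y)
H(X|Y) = H(X,Y) - H(Y) = 2.1636 - 1.9432 = 0.2204 bits


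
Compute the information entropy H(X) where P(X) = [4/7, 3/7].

H(X) = -Σ p(x) log₂ p(x)
  -4/7 × log₂(4/7) = 0.4613
  -3/7 × log₂(3/7) = 0.5239
H(X) = 0.9852 bits


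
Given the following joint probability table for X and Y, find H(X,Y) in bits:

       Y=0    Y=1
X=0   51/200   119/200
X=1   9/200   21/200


H(X,Y) = -Σ p(x,y) log₂ p(x,y)
  p(0,0)=51/200: -0.2550 × log₂(0.2550) = 0.5027
  p(0,1)=119/200: -0.5950 × log₂(0.5950) = 0.4457
  p(1,0)=9/200: -0.0450 × log₂(0.0450) = 0.2013
  p(1,1)=21/200: -0.1050 × log₂(0.1050) = 0.3414
H(X,Y) = 1.4911 bits


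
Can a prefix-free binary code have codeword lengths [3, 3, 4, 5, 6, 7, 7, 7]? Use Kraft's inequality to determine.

Kraft inequality: Σ 2^(-l_i) ≤ 1 for prefix-free code
Calculating: 2^(-3) + 2^(-3) + 2^(-4) + 2^(-5) + 2^(-6) + 2^(-7) + 2^(-7) + 2^(-7)
= 0.125 + 0.125 + 0.0625 + 0.03125 + 0.015625 + 0.0078125 + 0.0078125 + 0.0078125
= 0.3828
Since 0.3828 ≤ 1, prefix-free code exists


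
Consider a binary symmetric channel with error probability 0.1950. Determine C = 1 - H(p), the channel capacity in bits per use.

For BSC with error probability p:
C = 1 - H(p) where H(p) is binary entropy
H(0.1950) = -0.1950 × log₂(0.1950) - 0.8050 × log₂(0.8050)
H(p) = 0.7118
C = 1 - 0.7118 = 0.2882 bits/use


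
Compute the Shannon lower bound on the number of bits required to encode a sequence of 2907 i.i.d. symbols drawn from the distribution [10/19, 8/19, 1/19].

Entropy H = 1.2364 bits/symbol
Minimum bits = H × n = 1.2364 × 2907
= 3594.18 bits


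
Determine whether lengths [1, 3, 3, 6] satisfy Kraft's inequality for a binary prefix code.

Kraft inequality: Σ 2^(-l_i) ≤ 1 for prefix-free code
Calculating: 2^(-1) + 2^(-3) + 2^(-3) + 2^(-6)
= 0.5 + 0.125 + 0.125 + 0.015625
= 0.7656
Since 0.7656 ≤ 1, prefix-free code exists


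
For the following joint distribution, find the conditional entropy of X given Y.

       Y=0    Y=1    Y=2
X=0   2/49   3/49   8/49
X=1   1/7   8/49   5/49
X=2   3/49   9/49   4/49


H(X|Y) = Σ_y p(y) H(X|Y=y)
  p(Y=0) = 12/49, H(X|Y=0) = 1.3844
  p(Y=1) = 20/49, H(X|Y=1) = 1.4577
  p(Y=2) = 17/49, H(X|Y=2) = 1.5222
H(X|Y) = 0.2449×1.3844 + 0.4082×1.4577 + 0.3469×1.5222 = 1.4621 bits


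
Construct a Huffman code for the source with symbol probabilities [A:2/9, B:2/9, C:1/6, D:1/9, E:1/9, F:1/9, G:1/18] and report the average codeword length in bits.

Huffman tree construction:
Combine smallest probabilities repeatedly
Resulting codes:
  A: 00 (length 2)
  B: 01 (length 2)
  C: 110 (length 3)
  D: 1111 (length 4)
  E: 100 (length 3)
  F: 101 (length 3)
  G: 1110 (length 4)
Average length = Σ p(s) × length(s) = 2.7222 bits


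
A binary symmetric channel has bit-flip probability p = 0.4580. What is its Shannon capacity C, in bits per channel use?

For BSC with error probability p:
C = 1 - H(p) where H(p) is binary entropy
H(0.4580) = -0.4580 × log₂(0.4580) - 0.5420 × log₂(0.5420)
H(p) = 0.9949
C = 1 - 0.9949 = 0.0051 bits/use


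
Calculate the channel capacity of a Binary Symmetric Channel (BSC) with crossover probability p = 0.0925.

For BSC with error probability p:
C = 1 - H(p) where H(p) is binary entropy
H(0.0925) = -0.0925 × log₂(0.0925) - 0.9075 × log₂(0.9075)
H(p) = 0.4448
C = 1 - 0.4448 = 0.5552 bits/use


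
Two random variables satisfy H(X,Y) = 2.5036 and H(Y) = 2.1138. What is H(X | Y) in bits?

Chain rule: H(X,Y) = H(X|Y) + H(Y)
H(X|Y) = H(X,Y) - H(Y) = 2.5036 - 2.1138 = 0.3898 bits


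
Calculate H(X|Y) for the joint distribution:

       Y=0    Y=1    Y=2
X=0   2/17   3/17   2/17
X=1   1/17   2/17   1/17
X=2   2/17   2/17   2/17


H(X|Y) = Σ_y p(y) H(X|Y=y)
  p(Y=0) = 5/17, H(X|Y=0) = 1.5219
  p(Y=1) = 7/17, H(X|Y=1) = 1.5567
  p(Y=2) = 5/17, H(X|Y=2) = 1.5219
H(X|Y) = 0.2941×1.5219 + 0.4118×1.5567 + 0.2941×1.5219 = 1.5362 bits


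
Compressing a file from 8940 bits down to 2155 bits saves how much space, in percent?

Space savings = (1 - Compressed/Original) × 100%
= (1 - 2155/8940) × 100%
= 75.89%


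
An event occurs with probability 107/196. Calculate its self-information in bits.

Information content I(x) = -log₂(p(x))
I = -log₂(107/196) = -log₂(0.5459)
I = 0.8732 bits


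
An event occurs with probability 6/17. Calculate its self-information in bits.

Information content I(x) = -log₂(p(x))
I = -log₂(6/17) = -log₂(0.3529)
I = 1.5025 bits


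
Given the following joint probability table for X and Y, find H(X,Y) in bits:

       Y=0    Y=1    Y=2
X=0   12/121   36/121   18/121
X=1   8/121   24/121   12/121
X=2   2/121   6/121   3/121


H(X,Y) = -Σ p(x,y) log₂ p(x,y)
  p(0,0)=12/121: -0.0992 × log₂(0.0992) = 0.3306
  p(0,1)=36/121: -0.2975 × log₂(0.2975) = 0.5203
  p(0,2)=18/121: -0.1488 × log₂(0.1488) = 0.4089
  p(1,0)=8/121: -0.0661 × log₂(0.0661) = 0.2591
  p(1,1)=24/121: -0.1983 × log₂(0.1983) = 0.4629
  p(1,2)=12/121: -0.0992 × log₂(0.0992) = 0.3306
  p(2,0)=2/121: -0.0165 × log₂(0.0165) = 0.0978
  p(2,1)=6/121: -0.0496 × log₂(0.0496) = 0.2149
  p(2,2)=3/121: -0.0248 × log₂(0.0248) = 0.1322
H(X,Y) = 2.7576 bits


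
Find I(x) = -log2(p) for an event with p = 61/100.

Information content I(x) = -log₂(p(x))
I = -log₂(61/100) = -log₂(0.6100)
I = 0.7131 bits


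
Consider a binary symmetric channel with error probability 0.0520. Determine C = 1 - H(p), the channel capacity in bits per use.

For BSC with error probability p:
C = 1 - H(p) where H(p) is binary entropy
H(0.0520) = -0.0520 × log₂(0.0520) - 0.9480 × log₂(0.9480)
H(p) = 0.2948
C = 1 - 0.2948 = 0.7052 bits/use


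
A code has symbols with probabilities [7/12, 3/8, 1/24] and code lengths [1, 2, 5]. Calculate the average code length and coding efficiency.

Average length L = Σ p_i × l_i = 1.5417 bits
Entropy H = 1.1753 bits
Efficiency η = H/L × 100% = 76.23%


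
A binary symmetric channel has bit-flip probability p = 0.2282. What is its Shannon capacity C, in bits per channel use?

For BSC with error probability p:
C = 1 - H(p) where H(p) is binary entropy
H(0.2282) = -0.2282 × log₂(0.2282) - 0.7718 × log₂(0.7718)
H(p) = 0.7749
C = 1 - 0.7749 = 0.2251 bits/use


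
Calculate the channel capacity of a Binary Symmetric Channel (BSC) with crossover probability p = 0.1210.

For BSC with error probability p:
C = 1 - H(p) where H(p) is binary entropy
H(0.1210) = -0.1210 × log₂(0.1210) - 0.8790 × log₂(0.8790)
H(p) = 0.5322
C = 1 - 0.5322 = 0.4678 bits/use


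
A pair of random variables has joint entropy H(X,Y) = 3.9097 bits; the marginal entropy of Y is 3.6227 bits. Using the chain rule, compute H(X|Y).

Chain rule: H(X,Y) = H(X|Y) + H(Y)
H(X|Y) = H(X,Y) - H(Y) = 3.9097 - 3.6227 = 0.287 bits


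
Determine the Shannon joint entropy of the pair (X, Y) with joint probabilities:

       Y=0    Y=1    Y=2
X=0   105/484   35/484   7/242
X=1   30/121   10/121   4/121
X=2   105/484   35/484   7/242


H(X,Y) = -Σ p(x,y) log₂ p(x,y)
  p(0,0)=105/484: -0.2169 × log₂(0.2169) = 0.4783
  p(0,1)=35/484: -0.0723 × log₂(0.0723) = 0.2740
  p(0,2)=7/242: -0.0289 × log₂(0.0289) = 0.1479
  p(1,0)=30/121: -0.2479 × log₂(0.2479) = 0.4988
  p(1,1)=10/121: -0.0826 × log₂(0.0826) = 0.2973
  p(1,2)=4/121: -0.0331 × log₂(0.0331) = 0.1626
  p(2,0)=105/484: -0.2169 × log₂(0.2169) = 0.4783
  p(2,1)=35/484: -0.0723 × log₂(0.0723) = 0.2740
  p(2,2)=7/242: -0.0289 × log₂(0.0289) = 0.1479
H(X,Y) = 2.7590 bits


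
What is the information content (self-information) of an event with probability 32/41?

Information content I(x) = -log₂(p(x))
I = -log₂(32/41) = -log₂(0.7805)
I = 0.3576 bits


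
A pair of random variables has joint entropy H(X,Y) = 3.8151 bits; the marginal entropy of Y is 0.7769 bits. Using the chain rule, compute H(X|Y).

Chain rule: H(X,Y) = H(X|Y) + H(Y)
H(X|Y) = H(X,Y) - H(Y) = 3.8151 - 0.7769 = 3.0382 bits


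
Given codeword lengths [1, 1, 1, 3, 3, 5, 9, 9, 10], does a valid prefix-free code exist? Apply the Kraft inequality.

Kraft inequality: Σ 2^(-l_i) ≤ 1 for prefix-free code
Calculating: 2^(-1) + 2^(-1) + 2^(-1) + 2^(-3) + 2^(-3) + 2^(-5) + 2^(-9) + 2^(-9) + 2^(-10)
= 0.5 + 0.5 + 0.5 + 0.125 + 0.125 + 0.03125 + 0.001953125 + 0.001953125 + 0.0009765625
= 1.7861
Since 1.7861 > 1, prefix-free code does not exist


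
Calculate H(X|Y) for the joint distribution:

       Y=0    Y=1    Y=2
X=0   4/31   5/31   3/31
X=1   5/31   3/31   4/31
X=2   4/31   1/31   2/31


H(X|Y) = Σ_y p(y) H(X|Y=y)
  p(Y=0) = 13/31, H(X|Y=0) = 1.5766
  p(Y=1) = 9/31, H(X|Y=1) = 1.3516
  p(Y=2) = 9/31, H(X|Y=2) = 1.5305
H(X|Y) = 0.4194×1.5766 + 0.2903×1.3516 + 0.2903×1.5305 = 1.4979 bits


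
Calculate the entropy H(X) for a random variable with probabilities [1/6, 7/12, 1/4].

H(X) = -Σ p(x) log₂ p(x)
  -1/6 × log₂(1/6) = 0.4308
  -7/12 × log₂(7/12) = 0.4536
  -1/4 × log₂(1/4) = 0.5000
H(X) = 1.3844 bits


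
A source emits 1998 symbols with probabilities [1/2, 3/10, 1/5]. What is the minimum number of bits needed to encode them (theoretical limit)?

Entropy H = 1.4855 bits/symbol
Minimum bits = H × n = 1.4855 × 1998
= 2967.98 bits


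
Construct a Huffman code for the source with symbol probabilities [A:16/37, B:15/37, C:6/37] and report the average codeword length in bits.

Huffman tree construction:
Combine smallest probabilities repeatedly
Resulting codes:
  A: 0 (length 1)
  B: 11 (length 2)
  C: 10 (length 2)
Average length = Σ p(s) × length(s) = 1.5676 bits


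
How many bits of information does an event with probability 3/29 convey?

Information content I(x) = -log₂(p(x))
I = -log₂(3/29) = -log₂(0.1034)
I = 3.2730 bits


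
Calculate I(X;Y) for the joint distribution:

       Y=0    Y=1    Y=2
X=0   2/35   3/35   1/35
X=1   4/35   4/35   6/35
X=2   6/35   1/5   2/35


H(X) = 1.4888, H(Y) = 1.5621, H(X,Y) = 2.9743
I(X;Y) = H(X) + H(Y) - H(X,Y) = 0.0767 bits


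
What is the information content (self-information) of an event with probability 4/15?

Information content I(x) = -log₂(p(x))
I = -log₂(4/15) = -log₂(0.2667)
I = 1.9069 bits


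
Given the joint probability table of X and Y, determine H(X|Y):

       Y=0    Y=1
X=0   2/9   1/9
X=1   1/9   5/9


H(X|Y) = Σ_y p(y) H(X|Y=y)
  p(Y=0) = 1/3, H(X|Y=0) = 0.9183
  p(Y=1) = 2/3, H(X|Y=1) = 0.6500
H(X|Y) = 0.3333×0.9183 + 0.6667×0.6500 = 0.7394 bits


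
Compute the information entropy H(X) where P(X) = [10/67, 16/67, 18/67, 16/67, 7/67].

H(X) = -Σ p(x) log₂ p(x)
  -10/67 × log₂(10/67) = 0.4096
  -16/67 × log₂(16/67) = 0.4934
  -18/67 × log₂(18/67) = 0.5094
  -16/67 × log₂(16/67) = 0.4934
  -7/67 × log₂(7/67) = 0.3405
H(X) = 2.2462 bits


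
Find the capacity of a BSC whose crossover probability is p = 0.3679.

For BSC with error probability p:
C = 1 - H(p) where H(p) is binary entropy
H(0.3679) = -0.3679 × log₂(0.3679) - 0.6321 × log₂(0.6321)
H(p) = 0.9490
C = 1 - 0.9490 = 0.0510 bits/use


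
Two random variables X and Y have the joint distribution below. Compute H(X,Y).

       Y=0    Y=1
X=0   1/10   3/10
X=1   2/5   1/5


H(X,Y) = -Σ p(x,y) log₂ p(x,y)
  p(0,0)=1/10: -0.1000 × log₂(0.1000) = 0.3322
  p(0,1)=3/10: -0.3000 × log₂(0.3000) = 0.5211
  p(1,0)=2/5: -0.4000 × log₂(0.4000) = 0.5288
  p(1,1)=1/5: -0.2000 × log₂(0.2000) = 0.4644
H(X,Y) = 1.8464 bits


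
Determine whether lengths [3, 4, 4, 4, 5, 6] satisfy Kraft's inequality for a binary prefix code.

Kraft inequality: Σ 2^(-l_i) ≤ 1 for prefix-free code
Calculating: 2^(-3) + 2^(-4) + 2^(-4) + 2^(-4) + 2^(-5) + 2^(-6)
= 0.125 + 0.0625 + 0.0625 + 0.0625 + 0.03125 + 0.015625
= 0.3594
Since 0.3594 ≤ 1, prefix-free code exists


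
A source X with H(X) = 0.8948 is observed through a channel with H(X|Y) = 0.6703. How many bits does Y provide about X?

I(X;Y) = H(X) - H(X|Y)
I(X;Y) = 0.8948 - 0.6703 = 0.2245 bits


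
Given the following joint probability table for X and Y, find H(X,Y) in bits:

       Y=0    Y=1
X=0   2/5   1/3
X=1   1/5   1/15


H(X,Y) = -Σ p(x,y) log₂ p(x,y)
  p(0,0)=2/5: -0.4000 × log₂(0.4000) = 0.5288
  p(0,1)=1/3: -0.3333 × log₂(0.3333) = 0.5283
  p(1,0)=1/5: -0.2000 × log₂(0.2000) = 0.4644
  p(1,1)=1/15: -0.0667 × log₂(0.0667) = 0.2605
H(X,Y) = 1.7819 bits


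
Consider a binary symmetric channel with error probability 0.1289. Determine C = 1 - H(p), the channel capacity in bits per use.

For BSC with error probability p:
C = 1 - H(p) where H(p) is binary entropy
H(0.1289) = -0.1289 × log₂(0.1289) - 0.8711 × log₂(0.8711)
H(p) = 0.5544
C = 1 - 0.5544 = 0.4456 bits/use


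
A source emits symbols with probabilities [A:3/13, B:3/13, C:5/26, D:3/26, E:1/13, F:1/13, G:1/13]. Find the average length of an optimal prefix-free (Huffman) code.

Huffman tree construction:
Combine smallest probabilities repeatedly
Resulting codes:
  A: 01 (length 2)
  B: 10 (length 2)
  C: 111 (length 3)
  D: 001 (length 3)
  E: 1100 (length 4)
  F: 1101 (length 4)
  G: 000 (length 3)
Average length = Σ p(s) × length(s) = 2.6923 bits


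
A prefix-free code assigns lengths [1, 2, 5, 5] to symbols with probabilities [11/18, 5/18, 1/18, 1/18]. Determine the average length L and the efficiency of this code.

Average length L = Σ p_i × l_i = 1.7222 bits
Entropy H = 1.4108 bits
Efficiency η = H/L × 100% = 81.92%


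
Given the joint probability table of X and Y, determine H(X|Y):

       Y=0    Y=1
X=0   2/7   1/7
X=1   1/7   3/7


H(X|Y) = Σ_y p(y) H(X|Y=y)
  p(Y=0) = 3/7, H(X|Y=0) = 0.9183
  p(Y=1) = 4/7, H(X|Y=1) = 0.8113
H(X|Y) = 0.4286×0.9183 + 0.5714×0.8113 = 0.8571 bits


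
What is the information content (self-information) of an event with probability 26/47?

Information content I(x) = -log₂(p(x))
I = -log₂(26/47) = -log₂(0.5532)
I = 0.8541 bits


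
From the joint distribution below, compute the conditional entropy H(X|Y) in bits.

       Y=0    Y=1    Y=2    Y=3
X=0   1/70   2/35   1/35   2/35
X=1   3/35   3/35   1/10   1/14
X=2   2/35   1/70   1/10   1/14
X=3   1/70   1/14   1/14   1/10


H(X|Y) = Σ_y p(y) H(X|Y=y)
  p(Y=0) = 6/35, H(X|Y=0) = 1.6258
  p(Y=1) = 8/35, H(X|Y=1) = 1.8050
  p(Y=2) = 3/10, H(X|Y=2) = 1.8727
  p(Y=3) = 3/10, H(X|Y=3) = 1.9699
H(X|Y) = 0.1714×1.6258 + 0.2286×1.8050 + 0.3000×1.8727 + 0.3000×1.9699 = 1.8441 bits


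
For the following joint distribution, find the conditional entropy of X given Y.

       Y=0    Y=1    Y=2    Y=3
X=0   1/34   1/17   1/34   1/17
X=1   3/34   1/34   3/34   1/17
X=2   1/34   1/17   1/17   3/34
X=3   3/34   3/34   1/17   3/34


H(X|Y) = Σ_y p(y) H(X|Y=y)
  p(Y=0) = 4/17, H(X|Y=0) = 1.8113
  p(Y=1) = 4/17, H(X|Y=1) = 1.9056
  p(Y=2) = 4/17, H(X|Y=2) = 1.9056
  p(Y=3) = 5/17, H(X|Y=3) = 1.9710
H(X|Y) = 0.2353×1.8113 + 0.2353×1.9056 + 0.2353×1.9056 + 0.2941×1.9710 = 1.9026 bits


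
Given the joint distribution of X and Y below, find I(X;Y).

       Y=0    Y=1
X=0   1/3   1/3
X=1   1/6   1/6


H(X) = 0.9183, H(Y) = 1.0000, H(X,Y) = 1.9183
I(X;Y) = H(X) + H(Y) - H(X,Y) = 0.0000 bits


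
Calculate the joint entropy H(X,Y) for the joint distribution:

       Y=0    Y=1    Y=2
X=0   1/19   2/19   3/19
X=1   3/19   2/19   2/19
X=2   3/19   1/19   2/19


H(X,Y) = -Σ p(x,y) log₂ p(x,y)
  p(0,0)=1/19: -0.0526 × log₂(0.0526) = 0.2236
  p(0,1)=2/19: -0.1053 × log₂(0.1053) = 0.3419
  p(0,2)=3/19: -0.1579 × log₂(0.1579) = 0.4205
  p(1,0)=3/19: -0.1579 × log₂(0.1579) = 0.4205
  p(1,1)=2/19: -0.1053 × log₂(0.1053) = 0.3419
  p(1,2)=2/19: -0.1053 × log₂(0.1053) = 0.3419
  p(2,0)=3/19: -0.1579 × log₂(0.1579) = 0.4205
  p(2,1)=1/19: -0.0526 × log₂(0.0526) = 0.2236
  p(2,2)=2/19: -0.1053 × log₂(0.1053) = 0.3419
H(X,Y) = 3.0761 bits


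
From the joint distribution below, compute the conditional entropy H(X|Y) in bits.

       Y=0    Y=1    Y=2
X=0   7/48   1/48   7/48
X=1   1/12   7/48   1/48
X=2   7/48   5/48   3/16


H(X|Y) = Σ_y p(y) H(X|Y=y)
  p(Y=0) = 3/8, H(X|Y=0) = 1.5420
  p(Y=1) = 13/48, H(X|Y=1) = 1.2957
  p(Y=2) = 17/48, H(X|Y=2) = 1.2533
H(X|Y) = 0.3750×1.5420 + 0.2708×1.2957 + 0.3542×1.2533 = 1.3730 bits


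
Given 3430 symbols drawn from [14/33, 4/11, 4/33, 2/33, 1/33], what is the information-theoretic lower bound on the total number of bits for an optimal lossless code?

Entropy H = 1.8225 bits/symbol
Minimum bits = H × n = 1.8225 × 3430
= 6251.17 bits


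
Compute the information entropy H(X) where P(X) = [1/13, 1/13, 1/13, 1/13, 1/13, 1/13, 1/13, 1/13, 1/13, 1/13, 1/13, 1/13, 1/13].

H(X) = -Σ p(x) log₂ p(x)
  -1/13 × log₂(1/13) = 0.2846
  -1/13 × log₂(1/13) = 0.2846
  -1/13 × log₂(1/13) = 0.2846
  -1/13 × log₂(1/13) = 0.2846
  -1/13 × log₂(1/13) = 0.2846
  -1/13 × log₂(1/13) = 0.2846
  -1/13 × log₂(1/13) = 0.2846
  -1/13 × log₂(1/13) = 0.2846
  -1/13 × log₂(1/13) = 0.2846
  -1/13 × log₂(1/13) = 0.2846
  -1/13 × log₂(1/13) = 0.2846
  -1/13 × log₂(1/13) = 0.2846
  -1/13 × log₂(1/13) = 0.2846
H(X) = 3.7004 bits


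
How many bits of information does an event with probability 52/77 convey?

Information content I(x) = -log₂(p(x))
I = -log₂(52/77) = -log₂(0.6753)
I = 0.5663 bits


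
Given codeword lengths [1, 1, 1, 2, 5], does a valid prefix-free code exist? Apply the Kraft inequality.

Kraft inequality: Σ 2^(-l_i) ≤ 1 for prefix-free code
Calculating: 2^(-1) + 2^(-1) + 2^(-1) + 2^(-2) + 2^(-5)
= 0.5 + 0.5 + 0.5 + 0.25 + 0.03125
= 1.7812
Since 1.7812 > 1, prefix-free code does not exist


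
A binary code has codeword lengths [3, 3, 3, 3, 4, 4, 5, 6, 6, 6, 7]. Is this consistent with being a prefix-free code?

Kraft inequality: Σ 2^(-l_i) ≤ 1 for prefix-free code
Calculating: 2^(-3) + 2^(-3) + 2^(-3) + 2^(-3) + 2^(-4) + 2^(-4) + 2^(-5) + 2^(-6) + 2^(-6) + 2^(-6) + 2^(-7)
= 0.125 + 0.125 + 0.125 + 0.125 + 0.0625 + 0.0625 + 0.03125 + 0.015625 + 0.015625 + 0.015625 + 0.0078125
= 0.7109
Since 0.7109 ≤ 1, prefix-free code exists


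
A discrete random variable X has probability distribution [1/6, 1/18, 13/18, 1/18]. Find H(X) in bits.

H(X) = -Σ p(x) log₂ p(x)
  -1/6 × log₂(1/6) = 0.4308
  -1/18 × log₂(1/18) = 0.2317
  -13/18 × log₂(13/18) = 0.3391
  -1/18 × log₂(1/18) = 0.2317
H(X) = 1.2332 bits


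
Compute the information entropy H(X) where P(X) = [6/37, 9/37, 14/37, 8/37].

H(X) = -Σ p(x) log₂ p(x)
  -6/37 × log₂(6/37) = 0.4256
  -9/37 × log₂(9/37) = 0.4961
  -14/37 × log₂(14/37) = 0.5305
  -8/37 × log₂(8/37) = 0.4777
H(X) = 1.9299 bits


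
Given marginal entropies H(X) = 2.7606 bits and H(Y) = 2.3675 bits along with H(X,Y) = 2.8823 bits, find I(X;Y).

I(X;Y) = H(X) + H(Y) - H(X,Y)
I(X;Y) = 2.7606 + 2.3675 - 2.8823 = 2.2458 bits


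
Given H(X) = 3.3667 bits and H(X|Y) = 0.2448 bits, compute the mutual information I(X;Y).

I(X;Y) = H(X) - H(X|Y)
I(X;Y) = 3.3667 - 0.2448 = 3.1219 bits


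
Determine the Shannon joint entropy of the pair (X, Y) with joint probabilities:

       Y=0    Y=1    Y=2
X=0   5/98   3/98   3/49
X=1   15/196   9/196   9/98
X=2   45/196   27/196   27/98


H(X,Y) = -Σ p(x,y) log₂ p(x,y)
  p(0,0)=5/98: -0.0510 × log₂(0.0510) = 0.2190
  p(0,1)=3/98: -0.0306 × log₂(0.0306) = 0.1540
  p(0,2)=3/49: -0.0612 × log₂(0.0612) = 0.2467
  p(1,0)=15/196: -0.0765 × log₂(0.0765) = 0.2838
  p(1,1)=9/196: -0.0459 × log₂(0.0459) = 0.2041
  p(1,2)=9/98: -0.0918 × log₂(0.0918) = 0.3164
  p(2,0)=45/196: -0.2296 × log₂(0.2296) = 0.4874
  p(2,1)=27/196: -0.1378 × log₂(0.1378) = 0.3940
  p(2,2)=27/98: -0.2755 × log₂(0.2755) = 0.5124
H(X,Y) = 2.8177 bits


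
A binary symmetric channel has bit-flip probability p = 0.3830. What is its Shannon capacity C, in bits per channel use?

For BSC with error probability p:
C = 1 - H(p) where H(p) is binary entropy
H(0.3830) = -0.3830 × log₂(0.3830) - 0.6170 × log₂(0.6170)
H(p) = 0.9601
C = 1 - 0.9601 = 0.0399 bits/use


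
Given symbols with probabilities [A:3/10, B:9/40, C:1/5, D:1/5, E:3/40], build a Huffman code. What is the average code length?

Huffman tree construction:
Combine smallest probabilities repeatedly
Resulting codes:
  A: 11 (length 2)
  B: 01 (length 2)
  C: 101 (length 3)
  D: 00 (length 2)
  E: 100 (length 3)
Average length = Σ p(s) × length(s) = 2.2750 bits


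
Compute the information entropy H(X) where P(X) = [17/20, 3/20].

H(X) = -Σ p(x) log₂ p(x)
  -17/20 × log₂(17/20) = 0.1993
  -3/20 × log₂(3/20) = 0.4105
H(X) = 0.6098 bits


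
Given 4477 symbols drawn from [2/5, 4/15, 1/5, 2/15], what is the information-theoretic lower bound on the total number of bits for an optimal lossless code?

Entropy H = 1.8892 bits/symbol
Minimum bits = H × n = 1.8892 × 4477
= 8458.16 bits


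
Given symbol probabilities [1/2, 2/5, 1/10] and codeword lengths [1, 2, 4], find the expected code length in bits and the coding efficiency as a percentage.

Average length L = Σ p_i × l_i = 1.7000 bits
Entropy H = 1.3610 bits
Efficiency η = H/L × 100% = 80.06%


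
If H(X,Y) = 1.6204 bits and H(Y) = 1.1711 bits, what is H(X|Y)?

Chain rule: H(X,Y) = H(X|Y) + H(Y)
H(X|Y) = H(X,Y) - H(Y) = 1.6204 - 1.1711 = 0.4493 bits


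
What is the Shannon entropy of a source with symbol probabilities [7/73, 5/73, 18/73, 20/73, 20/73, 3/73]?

H(X) = -Σ p(x) log₂ p(x)
  -7/73 × log₂(7/73) = 0.3243
  -5/73 × log₂(5/73) = 0.2649
  -18/73 × log₂(18/73) = 0.4981
  -20/73 × log₂(20/73) = 0.5118
  -20/73 × log₂(20/73) = 0.5118
  -3/73 × log₂(3/73) = 0.1892
H(X) = 2.3001 bits
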